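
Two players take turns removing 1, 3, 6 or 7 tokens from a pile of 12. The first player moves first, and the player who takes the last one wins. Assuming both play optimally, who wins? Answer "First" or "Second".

Compute winning (W) and losing (L) positions by backward induction:
i:   0  1  2  3  4  5  6  7  8  9 10 11 12
     L  W  L  W  L  W  W  W  W  W  W  W  L
Position 12 is L, so the second player wins.

Second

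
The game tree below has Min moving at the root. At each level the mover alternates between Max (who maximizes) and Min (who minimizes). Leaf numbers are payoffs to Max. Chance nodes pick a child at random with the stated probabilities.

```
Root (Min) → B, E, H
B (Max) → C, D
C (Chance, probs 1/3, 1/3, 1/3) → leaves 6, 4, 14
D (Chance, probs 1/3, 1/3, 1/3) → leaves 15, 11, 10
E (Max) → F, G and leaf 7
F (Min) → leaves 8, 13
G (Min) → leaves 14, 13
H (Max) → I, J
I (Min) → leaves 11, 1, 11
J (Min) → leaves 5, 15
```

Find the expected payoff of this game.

5

C (Chance): 1/3·6 + 1/3·4 + 1/3·14 = 8
D (Chance): 1/3·15 + 1/3·11 + 1/3·10 = 12
B (Max): max(8, 12) = 12
F (Min): min(8, 13) = 8
G (Min): min(14, 13) = 13
E (Max): max(8, 13, 7) = 13
I (Min): min(11, 1, 11) = 1
J (Min): min(5, 15) = 5
H (Max): max(1, 5) = 5
Root (Min): min(12, 13, 5) = 5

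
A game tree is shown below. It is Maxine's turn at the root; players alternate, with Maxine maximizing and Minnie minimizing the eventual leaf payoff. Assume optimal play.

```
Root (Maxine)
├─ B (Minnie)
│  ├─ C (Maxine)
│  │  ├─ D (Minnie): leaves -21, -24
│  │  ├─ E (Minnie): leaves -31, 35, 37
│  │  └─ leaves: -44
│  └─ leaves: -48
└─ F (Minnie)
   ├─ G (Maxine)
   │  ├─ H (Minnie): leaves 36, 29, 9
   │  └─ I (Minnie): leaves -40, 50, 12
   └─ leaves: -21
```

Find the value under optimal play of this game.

D (Minnie): min(-21, -24) = -24
E (Minnie): min(-31, 35, 37) = -31
C (Maxine): max(-24, -31, -44) = -24
B (Minnie): min(-24, -48) = -48
H (Minnie): min(36, 29, 9) = 9
I (Minnie): min(-40, 50, 12) = -40
G (Maxine): max(9, -40) = 9
F (Minnie): min(9, -21) = -21
Root (Maxine): max(-48, -21) = -21

-21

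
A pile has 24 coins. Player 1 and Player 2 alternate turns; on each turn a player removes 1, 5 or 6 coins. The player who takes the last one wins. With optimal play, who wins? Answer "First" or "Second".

Positions where the player to move wins (W) vs loses (L):
i:   0  1  2  3  4  5  6  7  8  9 10 11 12 13 14 15 16 17 18 19 20 21 22 23 24
     L  W  L  W  L  W  W  W  W  W  W  L  W  L  W  L  W  W  W  W  W  W  L  W  L
Position 24 is L, so the second player wins.

Second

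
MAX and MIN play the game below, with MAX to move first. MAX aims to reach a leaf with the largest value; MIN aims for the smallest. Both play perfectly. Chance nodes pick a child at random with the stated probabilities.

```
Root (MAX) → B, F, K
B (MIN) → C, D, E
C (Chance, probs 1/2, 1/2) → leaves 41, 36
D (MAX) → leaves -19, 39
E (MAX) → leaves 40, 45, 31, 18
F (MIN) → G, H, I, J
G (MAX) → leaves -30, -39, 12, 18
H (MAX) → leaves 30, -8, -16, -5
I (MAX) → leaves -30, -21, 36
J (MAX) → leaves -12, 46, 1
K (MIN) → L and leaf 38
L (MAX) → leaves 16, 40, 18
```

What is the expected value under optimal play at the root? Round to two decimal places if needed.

C (Chance): 1/2·41 + 1/2·36 = 38.5
D (MAX): max(-19, 39) = 39
E (MAX): max(40, 45, 31, 18) = 45
B (MIN): min(38.5, 39, 45) = 38.5
G (MAX): max(-30, -39, 12, 18) = 18
H (MAX): max(30, -8, -16, -5) = 30
I (MAX): max(-30, -21, 36) = 36
J (MAX): max(-12, 46, 1) = 46
F (MIN): min(18, 30, 36, 46) = 18
L (MAX): max(16, 40, 18) = 40
K (MIN): min(40, 38) = 38
Root (MAX): max(38.5, 18, 38) = 38.5

38.5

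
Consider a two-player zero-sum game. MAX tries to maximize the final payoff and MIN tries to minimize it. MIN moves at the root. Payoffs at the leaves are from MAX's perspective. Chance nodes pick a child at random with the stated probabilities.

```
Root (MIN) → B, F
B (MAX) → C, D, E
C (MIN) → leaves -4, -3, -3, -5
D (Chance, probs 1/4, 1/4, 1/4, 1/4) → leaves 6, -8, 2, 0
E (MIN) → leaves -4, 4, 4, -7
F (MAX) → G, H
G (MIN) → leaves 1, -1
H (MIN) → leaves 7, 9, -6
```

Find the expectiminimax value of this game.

-1

C (MIN): min(-4, -3, -3, -5) = -5
D (Chance): 1/4·6 + 1/4·-8 + 1/4·2 + 1/4·0 = 0
E (MIN): min(-4, 4, 4, -7) = -7
B (MAX): max(-5, 0, -7) = 0
G (MIN): min(1, -1) = -1
H (MIN): min(7, 9, -6) = -6
F (MAX): max(-1, -6) = -1
Root (MIN): min(0, -1) = -1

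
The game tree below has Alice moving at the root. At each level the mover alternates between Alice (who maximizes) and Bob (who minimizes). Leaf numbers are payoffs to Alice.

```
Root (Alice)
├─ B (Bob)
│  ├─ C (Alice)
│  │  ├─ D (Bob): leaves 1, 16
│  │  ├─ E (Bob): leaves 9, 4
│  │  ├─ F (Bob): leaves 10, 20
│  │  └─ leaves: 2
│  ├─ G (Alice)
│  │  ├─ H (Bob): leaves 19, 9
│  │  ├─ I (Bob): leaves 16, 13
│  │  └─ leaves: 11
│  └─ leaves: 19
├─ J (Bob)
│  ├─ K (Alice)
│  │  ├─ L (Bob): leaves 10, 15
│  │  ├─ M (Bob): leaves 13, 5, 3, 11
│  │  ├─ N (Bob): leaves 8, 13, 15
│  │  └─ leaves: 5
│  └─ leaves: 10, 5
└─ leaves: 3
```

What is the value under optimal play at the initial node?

10

D (Bob): min(1, 16) = 1
E (Bob): min(9, 4) = 4
F (Bob): min(10, 20) = 10
C (Alice): max(1, 4, 10, 2) = 10
H (Bob): min(19, 9) = 9
I (Bob): min(16, 13) = 13
G (Alice): max(9, 13, 11) = 13
B (Bob): min(10, 13, 19) = 10
L (Bob): min(10, 15) = 10
M (Bob): min(13, 5, 3, 11) = 3
N (Bob): min(8, 13, 15) = 8
K (Alice): max(10, 3, 8, 5) = 10
J (Bob): min(10, 10, 5) = 5
Root (Alice): max(10, 5, 3) = 10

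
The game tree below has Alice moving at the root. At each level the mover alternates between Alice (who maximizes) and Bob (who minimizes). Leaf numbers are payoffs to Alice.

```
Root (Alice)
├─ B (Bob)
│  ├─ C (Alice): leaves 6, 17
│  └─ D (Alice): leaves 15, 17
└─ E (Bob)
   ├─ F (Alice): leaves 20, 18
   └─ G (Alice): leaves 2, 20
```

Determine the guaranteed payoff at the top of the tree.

C (Alice): max(6, 17) = 17
D (Alice): max(15, 17) = 17
B (Bob): min(17, 17) = 17
F (Alice): max(20, 18) = 20
G (Alice): max(2, 20) = 20
E (Bob): min(20, 20) = 20
Root (Alice): max(17, 20) = 20

20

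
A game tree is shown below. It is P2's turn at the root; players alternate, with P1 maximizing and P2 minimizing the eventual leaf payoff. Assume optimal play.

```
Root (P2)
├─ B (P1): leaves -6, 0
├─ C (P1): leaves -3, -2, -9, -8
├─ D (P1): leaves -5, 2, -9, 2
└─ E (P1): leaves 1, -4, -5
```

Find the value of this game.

-2

B (P1): max(-6, 0) = 0
C (P1): max(-3, -2, -9, -8) = -2
D (P1): max(-5, 2, -9, 2) = 2
E (P1): max(1, -4, -5) = 1
Root (P2): min(0, -2, 2, 1) = -2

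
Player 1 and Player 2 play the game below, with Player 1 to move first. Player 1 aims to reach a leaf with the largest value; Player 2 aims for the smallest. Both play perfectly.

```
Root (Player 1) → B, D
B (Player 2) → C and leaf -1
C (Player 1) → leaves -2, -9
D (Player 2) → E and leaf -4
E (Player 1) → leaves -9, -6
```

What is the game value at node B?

-2

C: max(-2, -9) = -2
B: min(-2, -1) = -2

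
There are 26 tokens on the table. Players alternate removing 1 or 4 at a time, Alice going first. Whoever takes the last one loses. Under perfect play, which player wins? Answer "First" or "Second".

Compute winning (W) and losing (L) positions by backward induction:
i:   0  1  2  3  4  5  6  7  8  9 10 11 12 13 14 15 16 17 18 19 20 21 22 23 24 25 26
     W  L  W  L  W  W  L  W  L  W  W  L  W  L  W  W  L  W  L  W  W  L  W  L  W  W  L
Position 26 is L, so the second player wins.

Second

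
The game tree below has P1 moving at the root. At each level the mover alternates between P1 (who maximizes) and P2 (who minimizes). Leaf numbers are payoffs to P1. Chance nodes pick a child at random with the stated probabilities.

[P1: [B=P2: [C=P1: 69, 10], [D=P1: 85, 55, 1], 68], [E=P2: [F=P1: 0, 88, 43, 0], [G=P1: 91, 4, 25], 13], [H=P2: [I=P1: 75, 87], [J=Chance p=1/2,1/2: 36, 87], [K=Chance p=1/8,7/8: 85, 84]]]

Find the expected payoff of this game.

68

C (P1): max(69, 10) = 69
D (P1): max(85, 55, 1) = 85
B (P2): min(69, 85, 68) = 68
F (P1): max(0, 88, 43, 0) = 88
G (P1): max(91, 4, 25) = 91
E (P2): min(88, 91, 13) = 13
I (P1): max(75, 87) = 87
J (Chance): 1/2·36 + 1/2·87 = 61.5
K (Chance): 1/8·85 + 7/8·84 = 84.12
H (P2): min(87, 61.5, 84.12) = 61.5
Root (P1): max(68, 13, 61.5) = 68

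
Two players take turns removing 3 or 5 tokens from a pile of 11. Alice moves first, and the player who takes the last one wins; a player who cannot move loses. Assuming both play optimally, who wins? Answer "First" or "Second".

First

W/L table (W = player to move can force a win):
i:   0  1  2  3  4  5  6  7  8  9 10 11
     L  L  L  W  W  W  W  W  L  L  L  W
Position 11 is W, so the first player wins.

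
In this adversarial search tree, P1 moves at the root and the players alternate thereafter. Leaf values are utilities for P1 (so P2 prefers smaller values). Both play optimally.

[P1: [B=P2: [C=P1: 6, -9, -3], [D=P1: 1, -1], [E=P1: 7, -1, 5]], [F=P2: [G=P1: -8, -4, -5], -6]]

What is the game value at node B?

1

C: max(6, -9, -3) = 6
D: max(1, -1) = 1
E: max(7, -1, 5) = 7
B: min(6, 1, 7) = 1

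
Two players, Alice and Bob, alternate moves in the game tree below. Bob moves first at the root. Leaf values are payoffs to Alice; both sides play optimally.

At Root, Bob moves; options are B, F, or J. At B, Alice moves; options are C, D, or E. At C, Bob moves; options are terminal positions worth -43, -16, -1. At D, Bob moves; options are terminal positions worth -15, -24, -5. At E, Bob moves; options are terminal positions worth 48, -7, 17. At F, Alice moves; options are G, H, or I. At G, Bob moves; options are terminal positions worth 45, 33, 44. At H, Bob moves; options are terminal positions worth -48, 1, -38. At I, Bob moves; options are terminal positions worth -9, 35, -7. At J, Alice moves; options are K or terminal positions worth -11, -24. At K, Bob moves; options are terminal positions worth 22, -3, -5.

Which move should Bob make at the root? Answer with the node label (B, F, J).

B

C (Bob): min(-43, -16, -1) = -43
D (Bob): min(-15, -24, -5) = -24
E (Bob): min(48, -7, 17) = -7
B (Alice): max(-43, -24, -7) = -7
G (Bob): min(45, 33, 44) = 33
H (Bob): min(-48, 1, -38) = -48
I (Bob): min(-9, 35, -7) = -9
F (Alice): max(33, -48, -9) = 33
K (Bob): min(22, -3, -5) = -5
J (Alice): max(-5, -11, -24) = -5
Root (Bob): min(-7, 33, -5) = -7
Bob picks the child with the lowest value: B (value -7).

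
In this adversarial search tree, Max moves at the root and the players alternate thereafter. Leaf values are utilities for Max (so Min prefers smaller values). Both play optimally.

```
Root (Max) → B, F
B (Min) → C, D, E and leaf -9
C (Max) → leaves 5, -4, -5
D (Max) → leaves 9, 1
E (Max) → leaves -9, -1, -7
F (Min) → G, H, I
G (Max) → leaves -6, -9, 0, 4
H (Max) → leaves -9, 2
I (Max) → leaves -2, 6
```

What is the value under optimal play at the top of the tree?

2

C (Max): max(5, -4, -5) = 5
D (Max): max(9, 1) = 9
E (Max): max(-9, -1, -7) = -1
B (Min): min(5, 9, -1, -9) = -9
G (Max): max(-6, -9, 0, 4) = 4
H (Max): max(-9, 2) = 2
I (Max): max(-2, 6) = 6
F (Min): min(4, 2, 6) = 2
Root (Max): max(-9, 2) = 2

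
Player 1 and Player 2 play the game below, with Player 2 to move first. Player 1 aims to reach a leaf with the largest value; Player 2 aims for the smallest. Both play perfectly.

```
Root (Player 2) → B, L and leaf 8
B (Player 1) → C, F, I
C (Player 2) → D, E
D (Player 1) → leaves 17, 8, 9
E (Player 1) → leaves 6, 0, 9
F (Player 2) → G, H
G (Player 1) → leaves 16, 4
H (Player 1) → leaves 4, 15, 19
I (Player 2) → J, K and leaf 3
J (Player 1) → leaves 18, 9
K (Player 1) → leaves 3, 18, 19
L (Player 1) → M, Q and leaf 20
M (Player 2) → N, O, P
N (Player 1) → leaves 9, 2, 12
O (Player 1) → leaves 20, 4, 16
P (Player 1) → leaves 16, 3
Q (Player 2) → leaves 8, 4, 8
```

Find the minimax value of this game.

8

D (Player 1): max(17, 8, 9) = 17
E (Player 1): max(6, 0, 9) = 9
C (Player 2): min(17, 9) = 9
G (Player 1): max(16, 4) = 16
H (Player 1): max(4, 15, 19) = 19
F (Player 2): min(16, 19) = 16
J (Player 1): max(18, 9) = 18
K (Player 1): max(3, 18, 19) = 19
I (Player 2): min(18, 19, 3) = 3
B (Player 1): max(9, 16, 3) = 16
N (Player 1): max(9, 2, 12) = 12
O (Player 1): max(20, 4, 16) = 20
P (Player 1): max(16, 3) = 16
M (Player 2): min(12, 20, 16) = 12
Q (Player 2): min(8, 4, 8) = 4
L (Player 1): max(12, 4, 20) = 20
Root (Player 2): min(16, 20, 8) = 8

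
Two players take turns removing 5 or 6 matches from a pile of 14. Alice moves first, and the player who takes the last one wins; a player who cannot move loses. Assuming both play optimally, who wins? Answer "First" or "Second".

Second

W/L table (W = player to move can force a win):
i:   0  1  2  3  4  5  6  7  8  9 10 11 12 13 14
     L  L  L  L  L  W  W  W  W  W  W  L  L  L  L
Position 14 is L, so the second player wins.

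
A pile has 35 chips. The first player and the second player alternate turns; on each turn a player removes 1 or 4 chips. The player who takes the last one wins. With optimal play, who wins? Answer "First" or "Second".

i:   0  1  2  3  4  5  6  7  8  9 10 11 12 13 14 15 16 17 18 19 20 21 22 23 24 25 26 27 28 29 30 31 32 33 34 35
     L  W  L  W  W  L  W  L  W  W  L  W  L  W  W  L  W  L  W  W  L  W  L  W  W  L  W  L  W  W  L  W  L  W  W  L
Position 35 is L, so the second player wins.

Second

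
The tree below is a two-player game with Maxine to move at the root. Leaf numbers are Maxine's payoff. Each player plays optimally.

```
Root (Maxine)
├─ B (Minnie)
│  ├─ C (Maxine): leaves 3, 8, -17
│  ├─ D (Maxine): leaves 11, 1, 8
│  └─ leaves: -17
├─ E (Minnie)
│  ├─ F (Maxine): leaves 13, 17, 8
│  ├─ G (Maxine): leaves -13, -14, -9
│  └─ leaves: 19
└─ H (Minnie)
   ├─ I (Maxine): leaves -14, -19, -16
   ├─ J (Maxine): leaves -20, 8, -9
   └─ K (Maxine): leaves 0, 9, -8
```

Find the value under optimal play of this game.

-9

C (Maxine): max(3, 8, -17) = 8
D (Maxine): max(11, 1, 8) = 11
B (Minnie): min(8, 11, -17) = -17
F (Maxine): max(13, 17, 8) = 17
G (Maxine): max(-13, -14, -9) = -9
E (Minnie): min(17, -9, 19) = -9
I (Maxine): max(-14, -19, -16) = -14
J (Maxine): max(-20, 8, -9) = 8
K (Maxine): max(0, 9, -8) = 9
H (Minnie): min(-14, 8, 9) = -14
Root (Maxine): max(-17, -9, -14) = -9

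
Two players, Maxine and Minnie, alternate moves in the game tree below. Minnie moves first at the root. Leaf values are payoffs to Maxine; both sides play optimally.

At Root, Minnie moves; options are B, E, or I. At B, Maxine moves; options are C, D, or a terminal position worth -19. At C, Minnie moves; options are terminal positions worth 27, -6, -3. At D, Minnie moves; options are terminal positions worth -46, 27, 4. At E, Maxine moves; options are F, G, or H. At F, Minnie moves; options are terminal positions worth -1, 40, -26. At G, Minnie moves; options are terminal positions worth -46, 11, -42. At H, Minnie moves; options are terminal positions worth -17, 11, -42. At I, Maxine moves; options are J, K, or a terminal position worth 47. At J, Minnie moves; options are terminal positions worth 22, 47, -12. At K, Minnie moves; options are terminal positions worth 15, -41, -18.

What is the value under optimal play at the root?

-26

C (Minnie): min(27, -6, -3) = -6
D (Minnie): min(-46, 27, 4) = -46
B (Maxine): max(-6, -46, -19) = -6
F (Minnie): min(-1, 40, -26) = -26
G (Minnie): min(-46, 11, -42) = -46
H (Minnie): min(-17, 11, -42) = -42
E (Maxine): max(-26, -46, -42) = -26
J (Minnie): min(22, 47, -12) = -12
K (Minnie): min(15, -41, -18) = -41
I (Maxine): max(-12, -41, 47) = 47
Root (Minnie): min(-6, -26, 47) = -26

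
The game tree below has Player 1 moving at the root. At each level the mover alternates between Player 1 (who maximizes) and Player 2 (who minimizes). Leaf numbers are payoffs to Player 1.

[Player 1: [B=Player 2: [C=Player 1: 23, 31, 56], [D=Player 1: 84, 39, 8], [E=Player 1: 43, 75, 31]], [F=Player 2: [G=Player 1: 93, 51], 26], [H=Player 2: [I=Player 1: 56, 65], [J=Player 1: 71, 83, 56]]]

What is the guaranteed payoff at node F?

26

G: max(93, 51) = 93
F: min(93, 26) = 26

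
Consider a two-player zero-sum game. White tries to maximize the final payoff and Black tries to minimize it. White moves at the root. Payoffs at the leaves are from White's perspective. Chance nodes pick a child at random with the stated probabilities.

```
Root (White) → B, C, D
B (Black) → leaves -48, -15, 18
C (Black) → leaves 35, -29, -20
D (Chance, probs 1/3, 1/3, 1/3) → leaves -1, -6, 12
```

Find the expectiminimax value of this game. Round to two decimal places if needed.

1.67

B (Black): min(-48, -15, 18) = -48
C (Black): min(35, -29, -20) = -29
D (Chance): 1/3·-1 + 1/3·-6 + 1/3·12 = 1.67
Root (White): max(-48, -29, 1.67) = 1.67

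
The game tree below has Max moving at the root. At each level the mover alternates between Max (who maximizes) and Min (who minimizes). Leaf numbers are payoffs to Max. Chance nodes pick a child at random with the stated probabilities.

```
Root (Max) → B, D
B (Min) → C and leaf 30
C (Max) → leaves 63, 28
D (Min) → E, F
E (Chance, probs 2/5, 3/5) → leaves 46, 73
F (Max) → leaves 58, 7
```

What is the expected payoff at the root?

58

C (Max): max(63, 28) = 63
B (Min): min(63, 30) = 30
E (Chance): 2/5·46 + 3/5·73 = 62.2
F (Max): max(58, 7) = 58
D (Min): min(62.2, 58) = 58
Root (Max): max(30, 58) = 58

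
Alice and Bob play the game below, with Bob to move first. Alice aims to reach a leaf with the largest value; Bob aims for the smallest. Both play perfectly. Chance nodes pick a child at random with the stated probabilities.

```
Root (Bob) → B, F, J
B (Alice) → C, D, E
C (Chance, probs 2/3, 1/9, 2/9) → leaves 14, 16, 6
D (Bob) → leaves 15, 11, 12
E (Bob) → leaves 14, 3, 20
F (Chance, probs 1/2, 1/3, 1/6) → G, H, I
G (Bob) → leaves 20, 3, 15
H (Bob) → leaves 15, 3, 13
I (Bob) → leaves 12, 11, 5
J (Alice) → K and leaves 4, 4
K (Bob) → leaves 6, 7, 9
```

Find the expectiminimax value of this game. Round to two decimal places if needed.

3.33

C (Chance): 2/3·14 + 1/9·16 + 2/9·6 = 12.44
D (Bob): min(15, 11, 12) = 11
E (Bob): min(14, 3, 20) = 3
B (Alice): max(12.44, 11, 3) = 12.44
G (Bob): min(20, 3, 15) = 3
H (Bob): min(15, 3, 13) = 3
I (Bob): min(12, 11, 5) = 5
F (Chance): 1/2·3 + 1/3·3 + 1/6·5 = 3.33
K (Bob): min(6, 7, 9) = 6
J (Alice): max(6, 4, 4) = 6
Root (Bob): min(12.44, 3.33, 6) = 3.33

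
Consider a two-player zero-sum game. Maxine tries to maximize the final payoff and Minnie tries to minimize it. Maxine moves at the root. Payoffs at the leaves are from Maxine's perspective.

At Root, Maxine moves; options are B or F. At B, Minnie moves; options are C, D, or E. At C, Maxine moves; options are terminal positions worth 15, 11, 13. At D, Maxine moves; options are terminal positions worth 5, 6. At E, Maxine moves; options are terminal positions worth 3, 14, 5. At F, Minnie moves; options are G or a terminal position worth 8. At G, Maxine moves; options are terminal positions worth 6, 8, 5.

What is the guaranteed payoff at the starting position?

C (Maxine): max(15, 11, 13) = 15
D (Maxine): max(5, 6) = 6
E (Maxine): max(3, 14, 5) = 14
B (Minnie): min(15, 6, 14) = 6
G (Maxine): max(6, 8, 5) = 8
F (Minnie): min(8, 8) = 8
Root (Maxine): max(6, 8) = 8

8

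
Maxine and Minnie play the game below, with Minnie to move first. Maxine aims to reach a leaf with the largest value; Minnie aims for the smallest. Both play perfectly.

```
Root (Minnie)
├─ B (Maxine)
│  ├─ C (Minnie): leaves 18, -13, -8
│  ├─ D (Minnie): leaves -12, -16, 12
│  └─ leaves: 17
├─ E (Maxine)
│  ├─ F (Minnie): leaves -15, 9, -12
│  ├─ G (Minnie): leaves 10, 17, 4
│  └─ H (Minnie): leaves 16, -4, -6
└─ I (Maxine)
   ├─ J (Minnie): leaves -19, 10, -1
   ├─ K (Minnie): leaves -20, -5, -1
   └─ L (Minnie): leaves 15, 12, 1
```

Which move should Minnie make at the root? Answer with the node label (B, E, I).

C (Minnie): min(18, -13, -8) = -13
D (Minnie): min(-12, -16, 12) = -16
B (Maxine): max(-13, -16, 17) = 17
F (Minnie): min(-15, 9, -12) = -15
G (Minnie): min(10, 17, 4) = 4
H (Minnie): min(16, -4, -6) = -6
E (Maxine): max(-15, 4, -6) = 4
J (Minnie): min(-19, 10, -1) = -19
K (Minnie): min(-20, -5, -1) = -20
L (Minnie): min(15, 12, 1) = 1
I (Maxine): max(-19, -20, 1) = 1
Root (Minnie): min(17, 4, 1) = 1
Minnie picks the child with the lowest value: I (value 1).

I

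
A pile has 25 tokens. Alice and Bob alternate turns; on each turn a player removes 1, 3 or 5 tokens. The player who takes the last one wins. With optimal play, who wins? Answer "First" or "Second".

i:   0  1  2  3  4  5  6  7  8  9 10 11 12 13 14 15 16 17 18 19 20 21 22 23 24 25
     L  W  L  W  L  W  L  W  L  W  L  W  L  W  L  W  L  W  L  W  L  W  L  W  L  W
Position 25 is W, so the first player wins.

First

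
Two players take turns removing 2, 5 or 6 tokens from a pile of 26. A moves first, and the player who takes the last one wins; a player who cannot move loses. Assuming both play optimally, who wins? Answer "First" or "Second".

Second

Compute winning (W) and losing (L) positions by backward induction:
i:   0  1  2  3  4  5  6  7  8  9 10 11 12 13 14 15 16 17 18 19 20 21 22 23 24 25 26
     L  L  W  W  L  W  W  W  L  W  W  L  L  W  W  L  W  W  W  L  W  W  L  L  W  W  L
Position 26 is L, so the second player wins.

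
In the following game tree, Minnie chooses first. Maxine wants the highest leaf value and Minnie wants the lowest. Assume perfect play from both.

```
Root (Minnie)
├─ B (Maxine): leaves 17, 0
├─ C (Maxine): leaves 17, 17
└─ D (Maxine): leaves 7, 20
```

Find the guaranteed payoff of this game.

17

B (Maxine): max(17, 0) = 17
C (Maxine): max(17, 17) = 17
D (Maxine): max(7, 20) = 20
Root (Minnie): min(17, 17, 20) = 17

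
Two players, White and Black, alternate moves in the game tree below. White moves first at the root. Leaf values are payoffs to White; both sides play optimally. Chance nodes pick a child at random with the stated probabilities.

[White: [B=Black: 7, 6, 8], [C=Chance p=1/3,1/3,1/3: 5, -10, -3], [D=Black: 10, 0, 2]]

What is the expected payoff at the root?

6

B (Black): min(7, 6, 8) = 6
C (Chance): 1/3·5 + 1/3·-10 + 1/3·-3 = -2.67
D (Black): min(10, 0, 2) = 0
Root (White): max(6, -2.67, 0) = 6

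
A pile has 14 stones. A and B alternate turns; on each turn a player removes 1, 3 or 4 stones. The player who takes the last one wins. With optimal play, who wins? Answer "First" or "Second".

Second

i:   0  1  2  3  4  5  6  7  8  9 10 11 12 13 14
     L  W  L  W  W  W  W  L  W  L  W  W  W  W  L
Position 14 is L, so the second player wins.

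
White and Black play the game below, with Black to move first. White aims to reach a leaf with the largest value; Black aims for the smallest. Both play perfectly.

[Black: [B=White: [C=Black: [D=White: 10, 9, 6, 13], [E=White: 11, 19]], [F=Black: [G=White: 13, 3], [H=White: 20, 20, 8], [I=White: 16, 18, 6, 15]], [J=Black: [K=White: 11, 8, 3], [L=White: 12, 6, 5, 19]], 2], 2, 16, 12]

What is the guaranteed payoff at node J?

11

K: max(11, 8, 3) = 11
L: max(12, 6, 5, 19) = 19
J: min(11, 19) = 11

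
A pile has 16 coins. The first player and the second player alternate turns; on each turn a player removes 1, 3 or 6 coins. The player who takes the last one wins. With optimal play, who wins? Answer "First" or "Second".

First

Compute winning (W) and losing (L) positions by backward induction:
i:   0  1  2  3  4  5  6  7  8  9 10 11 12 13 14 15 16
     L  W  L  W  L  W  W  W  W  L  W  L  W  L  W  W  W
Position 16 is W, so the first player wins.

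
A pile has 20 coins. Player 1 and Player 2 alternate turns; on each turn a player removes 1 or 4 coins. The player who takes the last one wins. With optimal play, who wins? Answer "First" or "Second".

Mark each pile size as W (mover wins) or L (mover loses):
i:   0  1  2  3  4  5  6  7  8  9 10 11 12 13 14 15 16 17 18 19 20
     L  W  L  W  W  L  W  L  W  W  L  W  L  W  W  L  W  L  W  W  L
Position 20 is L, so the second player wins.

Second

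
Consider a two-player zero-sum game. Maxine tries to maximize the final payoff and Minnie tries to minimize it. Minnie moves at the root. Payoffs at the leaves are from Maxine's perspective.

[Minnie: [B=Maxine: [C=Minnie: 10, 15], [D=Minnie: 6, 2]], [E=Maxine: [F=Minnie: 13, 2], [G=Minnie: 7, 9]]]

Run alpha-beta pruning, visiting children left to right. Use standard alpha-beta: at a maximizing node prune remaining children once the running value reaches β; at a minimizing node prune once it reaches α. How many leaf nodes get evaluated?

7

C [α=-∞,β=+∞]: v=10
D [α=10,β=+∞]: v=6 after child 1 ≤ α → α-cutoff, skip 1
B [α=-∞,β=+∞]: v=10
F [α=-∞,β=10]: v=2
G [α=2,β=10]: v=7
E [α=-∞,β=10]: v=7
Root [α=-∞,β=+∞]: v=7
Leaves evaluated: 7 of 8.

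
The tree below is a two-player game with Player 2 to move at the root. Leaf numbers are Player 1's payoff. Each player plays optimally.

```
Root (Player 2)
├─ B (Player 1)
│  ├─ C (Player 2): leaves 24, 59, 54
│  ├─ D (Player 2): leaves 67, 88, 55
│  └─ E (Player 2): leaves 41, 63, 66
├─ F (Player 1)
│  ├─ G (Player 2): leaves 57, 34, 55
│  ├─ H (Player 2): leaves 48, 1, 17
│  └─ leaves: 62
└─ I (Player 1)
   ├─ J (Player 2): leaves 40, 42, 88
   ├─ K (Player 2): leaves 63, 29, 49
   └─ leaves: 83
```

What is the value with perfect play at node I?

83

J: min(40, 42, 88) = 40
K: min(63, 29, 49) = 29
I: max(40, 29, 83) = 83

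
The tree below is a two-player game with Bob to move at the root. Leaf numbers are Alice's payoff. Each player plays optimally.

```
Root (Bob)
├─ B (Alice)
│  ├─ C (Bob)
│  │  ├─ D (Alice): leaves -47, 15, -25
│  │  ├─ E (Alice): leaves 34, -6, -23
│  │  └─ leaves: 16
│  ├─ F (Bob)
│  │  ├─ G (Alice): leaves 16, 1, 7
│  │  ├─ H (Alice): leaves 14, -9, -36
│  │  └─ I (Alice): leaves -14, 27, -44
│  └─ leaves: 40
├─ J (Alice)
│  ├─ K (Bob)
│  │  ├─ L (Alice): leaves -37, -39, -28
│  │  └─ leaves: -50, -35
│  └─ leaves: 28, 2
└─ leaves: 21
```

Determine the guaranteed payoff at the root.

D (Alice): max(-47, 15, -25) = 15
E (Alice): max(34, -6, -23) = 34
C (Bob): min(15, 34, 16) = 15
G (Alice): max(16, 1, 7) = 16
H (Alice): max(14, -9, -36) = 14
I (Alice): max(-14, 27, -44) = 27
F (Bob): min(16, 14, 27) = 14
B (Alice): max(15, 14, 40) = 40
L (Alice): max(-37, -39, -28) = -28
K (Bob): min(-28, -50, -35) = -50
J (Alice): max(-50, 28, 2) = 28
Root (Bob): min(40, 28, 21) = 21

21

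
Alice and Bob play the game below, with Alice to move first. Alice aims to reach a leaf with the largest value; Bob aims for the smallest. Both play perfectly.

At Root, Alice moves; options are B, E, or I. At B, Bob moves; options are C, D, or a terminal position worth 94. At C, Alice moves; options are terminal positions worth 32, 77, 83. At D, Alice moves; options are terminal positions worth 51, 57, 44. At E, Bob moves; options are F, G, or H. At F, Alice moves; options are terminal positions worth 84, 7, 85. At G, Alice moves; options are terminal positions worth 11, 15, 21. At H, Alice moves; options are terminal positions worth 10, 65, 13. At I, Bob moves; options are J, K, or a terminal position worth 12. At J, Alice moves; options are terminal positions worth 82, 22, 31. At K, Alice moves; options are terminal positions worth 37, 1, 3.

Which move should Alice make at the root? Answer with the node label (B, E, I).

B

C (Alice): max(32, 77, 83) = 83
D (Alice): max(51, 57, 44) = 57
B (Bob): min(83, 57, 94) = 57
F (Alice): max(84, 7, 85) = 85
G (Alice): max(11, 15, 21) = 21
H (Alice): max(10, 65, 13) = 65
E (Bob): min(85, 21, 65) = 21
J (Alice): max(82, 22, 31) = 82
K (Alice): max(37, 1, 3) = 37
I (Bob): min(82, 37, 12) = 12
Root (Alice): max(57, 21, 12) = 57
Alice picks the child with the highest value: B (value 57).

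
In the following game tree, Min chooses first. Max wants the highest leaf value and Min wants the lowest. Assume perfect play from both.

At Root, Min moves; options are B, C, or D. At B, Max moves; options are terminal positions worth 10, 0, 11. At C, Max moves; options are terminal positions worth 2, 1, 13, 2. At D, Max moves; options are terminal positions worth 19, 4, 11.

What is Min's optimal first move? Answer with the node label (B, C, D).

B (Max): max(10, 0, 11) = 11
C (Max): max(2, 1, 13, 2) = 13
D (Max): max(19, 4, 11) = 19
Root (Min): min(11, 13, 19) = 11
Min picks the child with the lowest value: B (value 11).

B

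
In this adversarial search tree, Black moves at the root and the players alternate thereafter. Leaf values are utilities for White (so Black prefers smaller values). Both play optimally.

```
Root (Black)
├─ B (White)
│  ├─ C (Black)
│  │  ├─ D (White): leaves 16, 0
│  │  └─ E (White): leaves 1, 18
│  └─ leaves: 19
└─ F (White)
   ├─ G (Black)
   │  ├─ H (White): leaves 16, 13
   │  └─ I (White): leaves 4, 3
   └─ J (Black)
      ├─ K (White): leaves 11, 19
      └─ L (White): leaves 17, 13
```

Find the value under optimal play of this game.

D (White): max(16, 0) = 16
E (White): max(1, 18) = 18
C (Black): min(16, 18) = 16
B (White): max(16, 19) = 19
H (White): max(16, 13) = 16
I (White): max(4, 3) = 4
G (Black): min(16, 4) = 4
K (White): max(11, 19) = 19
L (White): max(17, 13) = 17
J (Black): min(19, 17) = 17
F (White): max(4, 17) = 17
Root (Black): min(19, 17) = 17

17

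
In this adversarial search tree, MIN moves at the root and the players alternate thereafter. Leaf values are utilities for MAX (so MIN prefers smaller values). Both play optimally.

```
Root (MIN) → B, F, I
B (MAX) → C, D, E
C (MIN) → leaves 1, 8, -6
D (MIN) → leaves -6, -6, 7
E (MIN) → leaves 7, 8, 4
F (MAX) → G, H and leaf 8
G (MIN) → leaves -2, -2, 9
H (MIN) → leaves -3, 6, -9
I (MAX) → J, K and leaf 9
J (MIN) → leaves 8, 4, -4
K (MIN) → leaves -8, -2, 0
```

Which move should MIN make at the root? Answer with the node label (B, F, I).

B

C (MIN): min(1, 8, -6) = -6
D (MIN): min(-6, -6, 7) = -6
E (MIN): min(7, 8, 4) = 4
B (MAX): max(-6, -6, 4) = 4
G (MIN): min(-2, -2, 9) = -2
H (MIN): min(-3, 6, -9) = -9
F (MAX): max(-2, -9, 8) = 8
J (MIN): min(8, 4, -4) = -4
K (MIN): min(-8, -2, 0) = -8
I (MAX): max(-4, -8, 9) = 9
Root (MIN): min(4, 8, 9) = 4
MIN picks the child with the lowest value: B (value 4).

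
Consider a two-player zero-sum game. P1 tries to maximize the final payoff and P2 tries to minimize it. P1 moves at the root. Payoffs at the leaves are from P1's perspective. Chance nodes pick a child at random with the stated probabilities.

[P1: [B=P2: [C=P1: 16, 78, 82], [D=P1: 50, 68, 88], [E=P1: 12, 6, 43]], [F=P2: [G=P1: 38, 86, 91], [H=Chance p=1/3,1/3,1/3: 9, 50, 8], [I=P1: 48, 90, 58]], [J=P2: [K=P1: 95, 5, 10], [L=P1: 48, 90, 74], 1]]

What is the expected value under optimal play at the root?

C (P1): max(16, 78, 82) = 82
D (P1): max(50, 68, 88) = 88
E (P1): max(12, 6, 43) = 43
B (P2): min(82, 88, 43) = 43
G (P1): max(38, 86, 91) = 91
H (Chance): 1/3·9 + 1/3·50 + 1/3·8 = 22.33
I (P1): max(48, 90, 58) = 90
F (P2): min(91, 22.33, 90) = 22.33
K (P1): max(95, 5, 10) = 95
L (P1): max(48, 90, 74) = 90
J (P2): min(95, 90, 1) = 1
Root (P1): max(43, 22.33, 1) = 43

43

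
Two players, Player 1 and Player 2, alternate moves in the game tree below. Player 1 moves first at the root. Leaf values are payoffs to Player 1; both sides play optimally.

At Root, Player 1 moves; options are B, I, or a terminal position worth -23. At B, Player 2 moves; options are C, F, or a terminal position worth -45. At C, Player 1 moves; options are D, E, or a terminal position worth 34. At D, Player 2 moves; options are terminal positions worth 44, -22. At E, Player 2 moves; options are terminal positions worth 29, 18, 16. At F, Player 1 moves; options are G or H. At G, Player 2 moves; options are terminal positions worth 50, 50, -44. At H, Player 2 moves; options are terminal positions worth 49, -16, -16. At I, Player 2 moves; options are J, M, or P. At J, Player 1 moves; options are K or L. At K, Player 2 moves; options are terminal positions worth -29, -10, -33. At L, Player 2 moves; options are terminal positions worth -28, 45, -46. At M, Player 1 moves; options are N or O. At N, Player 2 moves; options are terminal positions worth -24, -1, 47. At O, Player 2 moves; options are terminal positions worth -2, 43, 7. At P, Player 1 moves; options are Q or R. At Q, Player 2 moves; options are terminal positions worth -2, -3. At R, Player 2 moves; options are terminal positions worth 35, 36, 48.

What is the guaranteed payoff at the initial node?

D (Player 2): min(44, -22) = -22
E (Player 2): min(29, 18, 16) = 16
C (Player 1): max(-22, 16, 34) = 34
G (Player 2): min(50, 50, -44) = -44
H (Player 2): min(49, -16, -16) = -16
F (Player 1): max(-44, -16) = -16
B (Player 2): min(34, -16, -45) = -45
K (Player 2): min(-29, -10, -33) = -33
L (Player 2): min(-28, 45, -46) = -46
J (Player 1): max(-33, -46) = -33
N (Player 2): min(-24, -1, 47) = -24
O (Player 2): min(-2, 43, 7) = -2
M (Player 1): max(-24, -2) = -2
Q (Player 2): min(-2, -3) = -3
R (Player 2): min(35, 36, 48) = 35
P (Player 1): max(-3, 35) = 35
I (Player 2): min(-33, -2, 35) = -33
Root (Player 1): max(-45, -33, -23) = -23

-23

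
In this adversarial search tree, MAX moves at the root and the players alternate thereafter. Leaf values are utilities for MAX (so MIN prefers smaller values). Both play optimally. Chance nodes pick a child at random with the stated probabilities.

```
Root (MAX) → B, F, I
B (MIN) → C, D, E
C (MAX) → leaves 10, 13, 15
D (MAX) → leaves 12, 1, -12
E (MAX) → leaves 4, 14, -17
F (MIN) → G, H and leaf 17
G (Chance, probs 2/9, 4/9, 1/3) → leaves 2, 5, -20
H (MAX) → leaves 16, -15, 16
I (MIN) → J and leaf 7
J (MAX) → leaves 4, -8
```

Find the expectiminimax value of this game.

12

C (MAX): max(10, 13, 15) = 15
D (MAX): max(12, 1, -12) = 12
E (MAX): max(4, 14, -17) = 14
B (MIN): min(15, 12, 14) = 12
G (Chance): 2/9·2 + 4/9·5 + 1/3·-20 = -4
H (MAX): max(16, -15, 16) = 16
F (MIN): min(-4, 16, 17) = -4
J (MAX): max(4, -8) = 4
I (MIN): min(4, 7) = 4
Root (MAX): max(12, -4, 4) = 12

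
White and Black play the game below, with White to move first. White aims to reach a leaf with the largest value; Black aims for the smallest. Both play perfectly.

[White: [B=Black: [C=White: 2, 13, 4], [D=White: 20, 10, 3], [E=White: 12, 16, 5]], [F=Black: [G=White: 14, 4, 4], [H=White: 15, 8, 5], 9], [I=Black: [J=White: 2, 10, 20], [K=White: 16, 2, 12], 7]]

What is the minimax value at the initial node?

C (White): max(2, 13, 4) = 13
D (White): max(20, 10, 3) = 20
E (White): max(12, 16, 5) = 16
B (Black): min(13, 20, 16) = 13
G (White): max(14, 4, 4) = 14
H (White): max(15, 8, 5) = 15
F (Black): min(14, 15, 9) = 9
J (White): max(2, 10, 20) = 20
K (White): max(16, 2, 12) = 16
I (Black): min(20, 16, 7) = 7
Root (White): max(13, 9, 7) = 13

13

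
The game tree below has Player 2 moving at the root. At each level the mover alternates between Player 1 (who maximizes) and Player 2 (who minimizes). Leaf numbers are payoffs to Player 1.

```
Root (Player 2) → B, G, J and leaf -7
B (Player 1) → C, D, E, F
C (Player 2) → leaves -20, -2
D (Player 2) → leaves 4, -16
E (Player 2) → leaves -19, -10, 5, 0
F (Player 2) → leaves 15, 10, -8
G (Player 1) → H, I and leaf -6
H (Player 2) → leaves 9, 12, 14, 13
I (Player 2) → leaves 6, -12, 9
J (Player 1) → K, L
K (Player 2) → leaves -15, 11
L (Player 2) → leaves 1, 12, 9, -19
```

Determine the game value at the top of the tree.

-15

C (Player 2): min(-20, -2) = -20
D (Player 2): min(4, -16) = -16
E (Player 2): min(-19, -10, 5, 0) = -19
F (Player 2): min(15, 10, -8) = -8
B (Player 1): max(-20, -16, -19, -8) = -8
H (Player 2): min(9, 12, 14, 13) = 9
I (Player 2): min(6, -12, 9) = -12
G (Player 1): max(9, -12, -6) = 9
K (Player 2): min(-15, 11) = -15
L (Player 2): min(1, 12, 9, -19) = -19
J (Player 1): max(-15, -19) = -15
Root (Player 2): min(-8, 9, -15, -7) = -15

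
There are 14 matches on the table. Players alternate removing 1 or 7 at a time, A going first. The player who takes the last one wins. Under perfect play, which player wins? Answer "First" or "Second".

Compute winning (W) and losing (L) positions by backward induction:
i:   0  1  2  3  4  5  6  7  8  9 10 11 12 13 14
     L  W  L  W  L  W  L  W  L  W  L  W  L  W  L
Position 14 is L, so the second player wins.

Second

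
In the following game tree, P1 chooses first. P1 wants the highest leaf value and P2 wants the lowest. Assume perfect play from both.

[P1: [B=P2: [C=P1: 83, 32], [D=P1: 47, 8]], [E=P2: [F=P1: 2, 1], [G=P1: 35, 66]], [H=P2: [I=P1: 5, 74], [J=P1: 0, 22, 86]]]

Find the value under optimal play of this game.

74

C (P1): max(83, 32) = 83
D (P1): max(47, 8) = 47
B (P2): min(83, 47) = 47
F (P1): max(2, 1) = 2
G (P1): max(35, 66) = 66
E (P2): min(2, 66) = 2
I (P1): max(5, 74) = 74
J (P1): max(0, 22, 86) = 86
H (P2): min(74, 86) = 74
Root (P1): max(47, 2, 74) = 74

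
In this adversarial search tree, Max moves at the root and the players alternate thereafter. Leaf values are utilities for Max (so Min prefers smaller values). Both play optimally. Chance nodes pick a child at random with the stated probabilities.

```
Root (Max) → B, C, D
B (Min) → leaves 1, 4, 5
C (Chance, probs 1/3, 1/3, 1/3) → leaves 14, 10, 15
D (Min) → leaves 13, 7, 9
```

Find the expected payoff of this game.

13

B (Min): min(1, 4, 5) = 1
C (Chance): 1/3·14 + 1/3·10 + 1/3·15 = 13
D (Min): min(13, 7, 9) = 7
Root (Max): max(1, 13, 7) = 13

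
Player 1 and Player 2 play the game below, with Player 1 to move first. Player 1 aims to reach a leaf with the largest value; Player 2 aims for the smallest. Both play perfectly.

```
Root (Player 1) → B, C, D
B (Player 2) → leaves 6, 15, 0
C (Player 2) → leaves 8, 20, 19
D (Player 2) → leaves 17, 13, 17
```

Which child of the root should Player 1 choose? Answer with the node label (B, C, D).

D

B (Player 2): min(6, 15, 0) = 0
C (Player 2): min(8, 20, 19) = 8
D (Player 2): min(17, 13, 17) = 13
Root (Player 1): max(0, 8, 13) = 13
Player 1 picks the child with the highest value: D (value 13).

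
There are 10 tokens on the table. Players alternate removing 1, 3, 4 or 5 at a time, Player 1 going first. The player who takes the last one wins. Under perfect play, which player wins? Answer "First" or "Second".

Second

Positions where the player to move wins (W) vs loses (L):
i:   0  1  2  3  4  5  6  7  8  9 10
     L  W  L  W  W  W  W  W  L  W  L
Position 10 is L, so the second player wins.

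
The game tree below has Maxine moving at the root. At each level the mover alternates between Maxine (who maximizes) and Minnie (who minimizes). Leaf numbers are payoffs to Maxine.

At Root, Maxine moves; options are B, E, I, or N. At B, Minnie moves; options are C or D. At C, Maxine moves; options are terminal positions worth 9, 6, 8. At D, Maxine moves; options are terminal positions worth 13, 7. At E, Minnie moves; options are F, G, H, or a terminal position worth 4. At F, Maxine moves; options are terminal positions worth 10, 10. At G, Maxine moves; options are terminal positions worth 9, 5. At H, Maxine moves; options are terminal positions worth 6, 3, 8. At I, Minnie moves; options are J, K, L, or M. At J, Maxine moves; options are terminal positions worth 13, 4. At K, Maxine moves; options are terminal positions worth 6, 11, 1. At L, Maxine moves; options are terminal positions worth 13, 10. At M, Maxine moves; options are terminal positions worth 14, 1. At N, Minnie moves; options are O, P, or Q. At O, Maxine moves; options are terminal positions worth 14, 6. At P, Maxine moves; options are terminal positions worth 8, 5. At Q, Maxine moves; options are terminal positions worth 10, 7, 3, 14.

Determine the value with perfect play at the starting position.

11

C (Maxine): max(9, 6, 8) = 9
D (Maxine): max(13, 7) = 13
B (Minnie): min(9, 13) = 9
F (Maxine): max(10, 10) = 10
G (Maxine): max(9, 5) = 9
H (Maxine): max(6, 3, 8) = 8
E (Minnie): min(10, 9, 8, 4) = 4
J (Maxine): max(13, 4) = 13
K (Maxine): max(6, 11, 1) = 11
L (Maxine): max(13, 10) = 13
M (Maxine): max(14, 1) = 14
I (Minnie): min(13, 11, 13, 14) = 11
O (Maxine): max(14, 6) = 14
P (Maxine): max(8, 5) = 8
Q (Maxine): max(10, 7, 3, 14) = 14
N (Minnie): min(14, 8, 14) = 8
Root (Maxine): max(9, 4, 11, 8) = 11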